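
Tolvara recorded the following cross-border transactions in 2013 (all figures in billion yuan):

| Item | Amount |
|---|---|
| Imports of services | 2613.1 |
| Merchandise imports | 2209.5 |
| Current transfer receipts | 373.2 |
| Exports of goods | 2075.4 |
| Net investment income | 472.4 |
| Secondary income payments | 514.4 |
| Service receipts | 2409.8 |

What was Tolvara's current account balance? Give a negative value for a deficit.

-6.2

Goods balance = 2075.4 - 2209.5 = -134.1
Services balance = 2409.8 - 2613.1 = -203.3
Trade balance (goods + services) = -134.1 + (-203.3) = -337.4
Net primary income = 472.4
Net secondary income = 373.2 - 514.4 = -141.2
Current account = -337.4 + 472.4 + (-141.2) = -6.2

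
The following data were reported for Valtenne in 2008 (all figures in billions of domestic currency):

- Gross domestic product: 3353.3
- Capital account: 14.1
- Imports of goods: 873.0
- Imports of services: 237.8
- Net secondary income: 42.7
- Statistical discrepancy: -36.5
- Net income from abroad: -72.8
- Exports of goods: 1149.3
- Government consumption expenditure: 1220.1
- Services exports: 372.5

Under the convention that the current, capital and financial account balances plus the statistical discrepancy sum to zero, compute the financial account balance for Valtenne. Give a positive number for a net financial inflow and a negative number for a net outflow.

Goods balance = 1149.3 - 873.0 = 276.3
Services balance = 372.5 - 237.8 = 134.7
Trade balance (goods + services) = 276.3 + 134.7 = 411.0
Net primary income = -72.8
Net secondary income = 42.7
Current account = 411.0 + (-72.8) + 42.7 = 380.9
Financial account = -(380.9 + 14.1 + (-36.5)) = -358.5

-358.5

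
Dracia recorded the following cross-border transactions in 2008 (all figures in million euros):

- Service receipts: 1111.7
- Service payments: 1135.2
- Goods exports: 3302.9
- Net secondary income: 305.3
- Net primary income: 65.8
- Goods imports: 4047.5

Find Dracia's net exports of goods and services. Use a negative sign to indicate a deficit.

-768.1

Goods balance = 3302.9 - 4047.5 = -744.6
Services balance = 1111.7 - 1135.2 = -23.5
Trade balance (goods + services) = -744.6 + (-23.5) = -768.1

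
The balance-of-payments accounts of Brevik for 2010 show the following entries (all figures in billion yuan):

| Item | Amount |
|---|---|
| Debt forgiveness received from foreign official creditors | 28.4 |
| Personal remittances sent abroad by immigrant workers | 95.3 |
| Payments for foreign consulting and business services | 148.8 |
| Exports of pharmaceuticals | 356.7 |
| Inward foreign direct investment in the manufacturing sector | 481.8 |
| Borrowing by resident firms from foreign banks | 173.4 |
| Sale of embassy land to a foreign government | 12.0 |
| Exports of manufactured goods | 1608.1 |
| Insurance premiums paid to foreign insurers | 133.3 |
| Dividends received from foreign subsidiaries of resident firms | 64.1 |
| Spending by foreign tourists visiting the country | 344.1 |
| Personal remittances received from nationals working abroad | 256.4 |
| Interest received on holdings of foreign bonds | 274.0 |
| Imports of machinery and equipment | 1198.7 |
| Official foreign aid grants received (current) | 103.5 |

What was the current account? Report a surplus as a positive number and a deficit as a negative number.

Goods: -1198.7 + 1608.1 + 356.7 = 766.1
Services: 344.1 - 148.8 - 133.3 = 62.0
Primary income: 64.1 + 274.0 = 338.1
Secondary income: 103.5 - 95.3 + 256.4 = 264.6
Current account = 766.1 + 62.0 + 338.1 + 264.6 = 1430.8
(Excluded from the current account — capital account: debt forgiveness received from foreign official creditors 28.4, sale of embassy land to a foreign government 12.0; financial account: inward foreign direct investment in the manufacturing sector 481.8, borrowing by resident firms from foreign banks 173.4.)

1430.8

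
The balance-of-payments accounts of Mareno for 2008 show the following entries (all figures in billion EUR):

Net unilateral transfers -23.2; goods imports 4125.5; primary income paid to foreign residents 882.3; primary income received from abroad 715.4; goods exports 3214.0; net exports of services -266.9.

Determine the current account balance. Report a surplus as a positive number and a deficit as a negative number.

Goods balance = 3214.0 - 4125.5 = -911.5
Services balance = -266.9
Trade balance (goods + services) = -911.5 + (-266.9) = -1178.4
Net primary income = 715.4 - 882.3 = -166.9
Net secondary income = -23.2
Current account = -1178.4 + (-166.9) + (-23.2) = -1368.5

-1368.5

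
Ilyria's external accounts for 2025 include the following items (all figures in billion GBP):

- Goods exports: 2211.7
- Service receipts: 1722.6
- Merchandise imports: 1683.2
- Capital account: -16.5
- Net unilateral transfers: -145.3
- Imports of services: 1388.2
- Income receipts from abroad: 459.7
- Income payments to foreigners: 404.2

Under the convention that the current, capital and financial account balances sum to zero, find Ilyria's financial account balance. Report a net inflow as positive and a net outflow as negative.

-756.6

Goods balance = 2211.7 - 1683.2 = 528.5
Services balance = 1722.6 - 1388.2 = 334.4
Trade balance (goods + services) = 528.5 + 334.4 = 862.9
Net primary income = 459.7 - 404.2 = 55.5
Net secondary income = -145.3
Current account = 862.9 + 55.5 + (-145.3) = 773.1
Financial account = -(773.1 + (-16.5)) = -756.6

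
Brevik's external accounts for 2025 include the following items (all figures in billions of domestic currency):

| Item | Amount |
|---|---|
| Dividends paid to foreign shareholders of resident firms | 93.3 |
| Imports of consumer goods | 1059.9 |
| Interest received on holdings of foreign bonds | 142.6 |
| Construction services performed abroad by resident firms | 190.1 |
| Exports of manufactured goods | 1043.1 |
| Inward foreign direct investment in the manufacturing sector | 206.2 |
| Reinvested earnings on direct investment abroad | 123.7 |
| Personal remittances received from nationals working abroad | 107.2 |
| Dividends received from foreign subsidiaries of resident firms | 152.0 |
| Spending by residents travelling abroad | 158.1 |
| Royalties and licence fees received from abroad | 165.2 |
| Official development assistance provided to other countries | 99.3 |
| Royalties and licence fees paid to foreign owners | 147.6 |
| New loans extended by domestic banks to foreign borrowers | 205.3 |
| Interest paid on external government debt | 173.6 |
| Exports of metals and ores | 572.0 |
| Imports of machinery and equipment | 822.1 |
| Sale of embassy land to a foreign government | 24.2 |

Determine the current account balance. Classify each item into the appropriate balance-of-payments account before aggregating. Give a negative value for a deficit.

Goods: 1043.1 + 572.0 - 1059.9 - 822.1 = -266.9
Services: 165.2 - 147.6 - 158.1 + 190.1 = 49.6
Primary income: -93.3 + 123.7 - 173.6 + 142.6 + 152.0 = 151.4
Secondary income: -99.3 + 107.2 = 7.9
Current account = (-266.9) + 49.6 + 151.4 + 7.9 = -58.0
(Excluded from the current account — financial account: inward foreign direct investment in the manufacturing sector 206.2, new loans extended by domestic banks to foreign borrowers 205.3; capital account: sale of embassy land to a foreign government 24.2.)

-58.0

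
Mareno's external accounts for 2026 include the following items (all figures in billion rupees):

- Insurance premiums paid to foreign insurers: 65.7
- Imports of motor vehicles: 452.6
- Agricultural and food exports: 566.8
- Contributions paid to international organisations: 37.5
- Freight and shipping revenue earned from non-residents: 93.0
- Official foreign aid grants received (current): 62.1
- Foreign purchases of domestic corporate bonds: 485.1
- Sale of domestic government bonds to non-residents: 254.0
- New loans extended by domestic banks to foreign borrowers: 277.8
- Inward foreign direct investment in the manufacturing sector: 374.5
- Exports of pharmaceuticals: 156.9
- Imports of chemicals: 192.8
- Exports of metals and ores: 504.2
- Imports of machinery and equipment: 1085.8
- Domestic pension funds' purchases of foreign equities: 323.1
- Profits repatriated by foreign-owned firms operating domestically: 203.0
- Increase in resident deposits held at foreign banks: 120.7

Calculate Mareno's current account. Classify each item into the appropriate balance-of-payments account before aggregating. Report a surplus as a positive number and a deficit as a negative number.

-654.4

Goods: 156.9 + 566.8 - 1085.8 - 452.6 - 192.8 + 504.2 = -503.3
Services: -65.7 + 93.0 = 27.3
Primary income: -203.0
Secondary income: 62.1 - 37.5 = 24.6
Current account = (-503.3) + 27.3 + (-203.0) + 24.6 = -654.4
(Excluded from the current account — financial account: foreign purchases of domestic corporate bonds 485.1, sale of domestic government bonds to non-residents 254.0, new loans extended by domestic banks to foreign borrowers 277.8, inward foreign direct investment in the manufacturing sector 374.5, domestic pension funds' purchases of foreign equities 323.1, increase in resident deposits held at foreign banks 120.7.)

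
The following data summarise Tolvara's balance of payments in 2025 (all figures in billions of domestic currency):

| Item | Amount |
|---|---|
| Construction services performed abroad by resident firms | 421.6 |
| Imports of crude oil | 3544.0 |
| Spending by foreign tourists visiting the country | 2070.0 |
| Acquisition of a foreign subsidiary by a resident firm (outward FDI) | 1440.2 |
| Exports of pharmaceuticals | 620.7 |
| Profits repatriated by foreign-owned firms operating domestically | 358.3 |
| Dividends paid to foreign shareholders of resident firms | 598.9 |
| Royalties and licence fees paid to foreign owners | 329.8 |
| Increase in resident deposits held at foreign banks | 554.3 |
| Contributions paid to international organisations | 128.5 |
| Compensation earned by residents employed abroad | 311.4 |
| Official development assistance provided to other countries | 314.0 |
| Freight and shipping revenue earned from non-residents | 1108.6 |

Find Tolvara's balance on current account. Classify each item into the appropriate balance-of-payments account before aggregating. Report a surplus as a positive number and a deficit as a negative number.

-741.2

Goods: 620.7 - 3544.0 = -2923.3
Services: 2070.0 + 1108.6 + 421.6 - 329.8 = 3270.4
Primary income: -598.9 - 358.3 + 311.4 = -645.8
Secondary income: -314.0 - 128.5 = -442.5
Current account = (-2923.3) + 3270.4 + (-645.8) + (-442.5) = -741.2
(Excluded from the current account — financial account: acquisition of a foreign subsidiary by a resident firm (outward FDI) 1440.2, increase in resident deposits held at foreign banks 554.3.)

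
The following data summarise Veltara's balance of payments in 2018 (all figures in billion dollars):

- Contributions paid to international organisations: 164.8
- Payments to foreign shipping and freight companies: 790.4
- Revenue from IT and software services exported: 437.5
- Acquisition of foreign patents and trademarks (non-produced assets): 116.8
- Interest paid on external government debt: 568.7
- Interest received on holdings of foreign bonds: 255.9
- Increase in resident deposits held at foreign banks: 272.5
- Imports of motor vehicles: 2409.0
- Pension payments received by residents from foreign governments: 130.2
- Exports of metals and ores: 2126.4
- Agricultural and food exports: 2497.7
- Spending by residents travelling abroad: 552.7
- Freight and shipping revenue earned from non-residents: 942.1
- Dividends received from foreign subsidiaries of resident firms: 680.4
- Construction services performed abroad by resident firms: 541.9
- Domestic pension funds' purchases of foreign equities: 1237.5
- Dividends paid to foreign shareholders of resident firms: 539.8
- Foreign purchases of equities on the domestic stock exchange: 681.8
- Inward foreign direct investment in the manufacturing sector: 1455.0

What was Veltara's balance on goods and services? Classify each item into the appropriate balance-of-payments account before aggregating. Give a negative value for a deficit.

Goods: 2126.4 + 2497.7 - 2409.0 = 2215.1
Services: -552.7 + 437.5 + 541.9 - 790.4 + 942.1 = 578.4
Trade balance = 2215.1 + 578.4 = 2793.5
(Excluded from the trade balance — secondary income: contributions paid to international organisations 164.8, pension payments received by residents from foreign governments 130.2; capital account: acquisition of foreign patents and trademarks (non-produced assets) 116.8; primary income: interest paid on external government debt 568.7, interest received on holdings of foreign bonds 255.9, dividends received from foreign subsidiaries of resident firms 680.4, dividends paid to foreign shareholders of resident firms 539.8; financial account: increase in resident deposits held at foreign banks 272.5, domestic pension funds' purchases of foreign equities 1237.5, foreign purchases of equities on the domestic stock exchange 681.8, inward foreign direct investment in the manufacturing sector 1455.0.)

2793.5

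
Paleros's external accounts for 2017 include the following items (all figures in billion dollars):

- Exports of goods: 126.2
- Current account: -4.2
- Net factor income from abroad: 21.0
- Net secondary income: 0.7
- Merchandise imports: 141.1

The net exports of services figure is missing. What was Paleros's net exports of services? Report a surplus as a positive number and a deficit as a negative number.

-11.0

Current account = goods balance + services balance + net primary income + net secondary income
Sum of the known components = 6.8
Net exports of services = CA - (known components) = -4.2 - 6.8 = -11.0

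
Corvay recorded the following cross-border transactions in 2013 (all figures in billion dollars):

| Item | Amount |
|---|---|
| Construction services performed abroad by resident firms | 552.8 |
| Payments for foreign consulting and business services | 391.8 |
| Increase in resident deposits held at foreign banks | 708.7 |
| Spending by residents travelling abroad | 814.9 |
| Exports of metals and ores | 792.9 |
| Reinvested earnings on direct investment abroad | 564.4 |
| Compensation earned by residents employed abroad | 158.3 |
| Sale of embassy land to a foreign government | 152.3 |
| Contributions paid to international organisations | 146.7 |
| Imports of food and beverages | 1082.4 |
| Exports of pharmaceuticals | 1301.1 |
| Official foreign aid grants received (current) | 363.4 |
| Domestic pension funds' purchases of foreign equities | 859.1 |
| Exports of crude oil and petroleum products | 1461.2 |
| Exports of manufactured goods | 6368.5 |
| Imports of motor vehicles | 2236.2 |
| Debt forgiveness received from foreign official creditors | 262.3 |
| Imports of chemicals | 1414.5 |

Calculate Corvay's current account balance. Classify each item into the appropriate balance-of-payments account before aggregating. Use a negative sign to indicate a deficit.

5476.1

Goods: 792.9 + 1301.1 + 6368.5 - 2236.2 - 1082.4 + 1461.2 - 1414.5 = 5190.6
Services: -391.8 - 814.9 + 552.8 = -653.9
Primary income: 158.3 + 564.4 = 722.7
Secondary income: 363.4 - 146.7 = 216.7
Current account = 5190.6 + (-653.9) + 722.7 + 216.7 = 5476.1
(Excluded from the current account — financial account: increase in resident deposits held at foreign banks 708.7, domestic pension funds' purchases of foreign equities 859.1; capital account: sale of embassy land to a foreign government 152.3, debt forgiveness received from foreign official creditors 262.3.)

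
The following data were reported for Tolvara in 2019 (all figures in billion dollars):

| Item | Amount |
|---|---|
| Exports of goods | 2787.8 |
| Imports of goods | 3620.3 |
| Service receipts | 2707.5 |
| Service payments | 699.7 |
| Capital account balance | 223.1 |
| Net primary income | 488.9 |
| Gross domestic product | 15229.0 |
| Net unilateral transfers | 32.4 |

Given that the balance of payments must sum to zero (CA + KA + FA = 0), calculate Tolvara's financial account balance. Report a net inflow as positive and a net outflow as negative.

-1919.7

Goods balance = 2787.8 - 3620.3 = -832.5
Services balance = 2707.5 - 699.7 = 2007.8
Trade balance (goods + services) = -832.5 + 2007.8 = 1175.3
Net primary income = 488.9
Net secondary income = 32.4
Current account = 1175.3 + 488.9 + 32.4 = 1696.6
Financial account = -(1696.6 + 223.1) = -1919.7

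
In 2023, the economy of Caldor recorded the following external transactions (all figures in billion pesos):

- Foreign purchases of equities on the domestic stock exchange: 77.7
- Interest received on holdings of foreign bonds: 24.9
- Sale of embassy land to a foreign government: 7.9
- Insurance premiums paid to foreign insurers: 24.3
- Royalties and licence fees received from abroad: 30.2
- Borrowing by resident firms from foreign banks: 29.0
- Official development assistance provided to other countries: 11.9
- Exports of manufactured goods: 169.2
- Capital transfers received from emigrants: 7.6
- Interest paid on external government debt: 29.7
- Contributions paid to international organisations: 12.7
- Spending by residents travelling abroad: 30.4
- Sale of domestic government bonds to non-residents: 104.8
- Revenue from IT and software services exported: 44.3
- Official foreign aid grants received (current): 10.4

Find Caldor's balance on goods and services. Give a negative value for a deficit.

Goods: 169.2
Services: -30.4 - 24.3 + 44.3 + 30.2 = 19.8
Trade balance = 169.2 + 19.8 = 189.0
(Excluded from the trade balance — financial account: foreign purchases of equities on the domestic stock exchange 77.7, borrowing by resident firms from foreign banks 29.0, sale of domestic government bonds to non-residents 104.8; primary income: interest received on holdings of foreign bonds 24.9, interest paid on external government debt 29.7; capital account: sale of embassy land to a foreign government 7.9, capital transfers received from emigrants 7.6; secondary income: official development assistance provided to other countries 11.9, contributions paid to international organisations 12.7, official foreign aid grants received (current) 10.4.)

189.0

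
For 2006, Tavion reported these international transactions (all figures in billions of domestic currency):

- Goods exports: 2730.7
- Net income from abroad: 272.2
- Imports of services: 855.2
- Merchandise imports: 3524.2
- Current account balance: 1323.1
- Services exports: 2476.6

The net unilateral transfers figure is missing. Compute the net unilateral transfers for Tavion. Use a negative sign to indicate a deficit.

223.0

Current account = goods balance + services balance + net primary income + net secondary income
Sum of the known components = 1100.1
Net unilateral transfers = CA - (known components) = 1323.1 - 1100.1 = 223.0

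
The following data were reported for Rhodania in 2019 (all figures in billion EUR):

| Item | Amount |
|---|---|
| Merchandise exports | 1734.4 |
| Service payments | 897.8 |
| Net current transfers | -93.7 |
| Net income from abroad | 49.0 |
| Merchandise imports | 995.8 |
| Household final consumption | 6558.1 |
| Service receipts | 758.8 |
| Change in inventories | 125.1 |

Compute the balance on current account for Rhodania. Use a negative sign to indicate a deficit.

Goods balance = 1734.4 - 995.8 = 738.6
Services balance = 758.8 - 897.8 = -139.0
Trade balance (goods + services) = 738.6 + (-139.0) = 599.6
Net primary income = 49.0
Net secondary income = -93.7
Current account = 599.6 + 49.0 + (-93.7) = 554.9

554.9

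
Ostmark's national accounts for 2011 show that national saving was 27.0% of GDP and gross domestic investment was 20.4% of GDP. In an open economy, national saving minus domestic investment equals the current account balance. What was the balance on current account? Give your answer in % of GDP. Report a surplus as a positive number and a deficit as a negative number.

S - I = CA (net lending to the rest of the world).
CA = S - I = 27.0 - 20.4 = 6.6

6.6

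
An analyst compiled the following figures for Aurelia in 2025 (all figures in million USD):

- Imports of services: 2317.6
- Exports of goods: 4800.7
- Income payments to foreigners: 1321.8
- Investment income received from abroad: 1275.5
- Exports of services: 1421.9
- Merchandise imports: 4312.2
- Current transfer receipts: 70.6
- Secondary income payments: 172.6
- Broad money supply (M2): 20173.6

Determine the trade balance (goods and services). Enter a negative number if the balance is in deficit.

-407.2

Goods balance = 4800.7 - 4312.2 = 488.5
Services balance = 1421.9 - 2317.6 = -895.7
Trade balance (goods + services) = 488.5 + (-895.7) = -407.2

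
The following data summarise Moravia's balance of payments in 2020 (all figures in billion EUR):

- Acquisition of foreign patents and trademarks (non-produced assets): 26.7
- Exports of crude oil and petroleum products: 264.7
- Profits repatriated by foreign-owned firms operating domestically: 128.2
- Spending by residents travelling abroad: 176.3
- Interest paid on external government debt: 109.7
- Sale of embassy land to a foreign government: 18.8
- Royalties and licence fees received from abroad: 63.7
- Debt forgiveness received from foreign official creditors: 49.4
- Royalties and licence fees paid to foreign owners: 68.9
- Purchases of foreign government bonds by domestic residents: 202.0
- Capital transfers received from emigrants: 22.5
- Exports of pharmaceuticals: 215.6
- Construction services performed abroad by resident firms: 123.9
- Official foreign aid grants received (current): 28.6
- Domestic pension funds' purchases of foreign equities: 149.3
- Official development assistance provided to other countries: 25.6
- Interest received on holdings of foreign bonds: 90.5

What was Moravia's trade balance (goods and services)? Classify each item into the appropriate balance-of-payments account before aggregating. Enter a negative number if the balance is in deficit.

Goods: 215.6 + 264.7 = 480.3
Services: 123.9 - 68.9 - 176.3 + 63.7 = -57.6
Trade balance = 480.3 + (-57.6) = 422.7
(Excluded from the trade balance — capital account: acquisition of foreign patents and trademarks (non-produced assets) 26.7, sale of embassy land to a foreign government 18.8, debt forgiveness received from foreign official creditors 49.4, capital transfers received from emigrants 22.5; primary income: profits repatriated by foreign-owned firms operating domestically 128.2, interest paid on external government debt 109.7, interest received on holdings of foreign bonds 90.5; financial account: purchases of foreign government bonds by domestic residents 202.0, domestic pension funds' purchases of foreign equities 149.3; secondary income: official foreign aid grants received (current) 28.6, official development assistance provided to other countries 25.6.)

422.7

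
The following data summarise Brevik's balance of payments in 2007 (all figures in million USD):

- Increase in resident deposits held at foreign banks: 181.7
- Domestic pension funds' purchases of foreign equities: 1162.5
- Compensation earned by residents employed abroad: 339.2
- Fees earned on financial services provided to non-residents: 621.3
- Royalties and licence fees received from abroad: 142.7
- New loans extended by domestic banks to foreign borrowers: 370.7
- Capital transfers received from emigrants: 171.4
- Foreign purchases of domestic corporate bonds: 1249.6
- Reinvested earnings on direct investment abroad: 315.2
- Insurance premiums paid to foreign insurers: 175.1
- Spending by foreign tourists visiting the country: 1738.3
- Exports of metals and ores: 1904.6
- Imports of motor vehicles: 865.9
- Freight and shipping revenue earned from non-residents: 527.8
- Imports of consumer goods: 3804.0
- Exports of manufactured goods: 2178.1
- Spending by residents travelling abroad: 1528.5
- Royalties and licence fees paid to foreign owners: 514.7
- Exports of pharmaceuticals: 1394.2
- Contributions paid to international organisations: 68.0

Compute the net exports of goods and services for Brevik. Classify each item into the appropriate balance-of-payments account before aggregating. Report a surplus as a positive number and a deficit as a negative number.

Goods: 1394.2 - 865.9 + 1904.6 - 3804.0 + 2178.1 = 807.0
Services: 621.3 + 527.8 + 1738.3 - 175.1 - 514.7 - 1528.5 + 142.7 = 811.8
Trade balance = 807.0 + 811.8 = 1618.8
(Excluded from the trade balance — financial account: increase in resident deposits held at foreign banks 181.7, domestic pension funds' purchases of foreign equities 1162.5, new loans extended by domestic banks to foreign borrowers 370.7, foreign purchases of domestic corporate bonds 1249.6; primary income: compensation earned by residents employed abroad 339.2, reinvested earnings on direct investment abroad 315.2; capital account: capital transfers received from emigrants 171.4; secondary income: contributions paid to international organisations 68.0.)

1618.8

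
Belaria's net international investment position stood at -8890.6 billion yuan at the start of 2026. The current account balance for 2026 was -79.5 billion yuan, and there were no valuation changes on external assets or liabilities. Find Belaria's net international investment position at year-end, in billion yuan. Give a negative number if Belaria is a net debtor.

With no valuation effects, change in NIIP = current account = -79.5
End-of-year NIIP = -8890.6 + (-79.5) = -8970.1

-8970.1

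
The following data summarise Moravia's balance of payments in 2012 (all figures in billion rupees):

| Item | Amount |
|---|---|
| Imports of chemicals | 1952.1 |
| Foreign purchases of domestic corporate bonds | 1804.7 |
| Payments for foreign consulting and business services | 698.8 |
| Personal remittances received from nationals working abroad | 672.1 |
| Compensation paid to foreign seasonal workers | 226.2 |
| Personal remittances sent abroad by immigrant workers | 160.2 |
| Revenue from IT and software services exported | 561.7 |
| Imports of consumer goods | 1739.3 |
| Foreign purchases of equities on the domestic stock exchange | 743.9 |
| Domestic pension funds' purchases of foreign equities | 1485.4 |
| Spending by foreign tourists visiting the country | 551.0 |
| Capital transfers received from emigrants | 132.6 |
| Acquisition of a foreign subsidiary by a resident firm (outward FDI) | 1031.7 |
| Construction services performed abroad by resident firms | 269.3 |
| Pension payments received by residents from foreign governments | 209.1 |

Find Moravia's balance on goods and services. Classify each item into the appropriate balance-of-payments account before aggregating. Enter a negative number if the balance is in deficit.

-3008.2

Goods: -1739.3 - 1952.1 = -3691.4
Services: -698.8 + 551.0 + 269.3 + 561.7 = 683.2
Trade balance = -3691.4 + 683.2 = -3008.2
(Excluded from the trade balance — financial account: foreign purchases of domestic corporate bonds 1804.7, foreign purchases of equities on the domestic stock exchange 743.9, domestic pension funds' purchases of foreign equities 1485.4, acquisition of a foreign subsidiary by a resident firm (outward FDI) 1031.7; secondary income: personal remittances received from nationals working abroad 672.1, personal remittances sent abroad by immigrant workers 160.2, pension payments received by residents from foreign governments 209.1; primary income: compensation paid to foreign seasonal workers 226.2; capital account: capital transfers received from emigrants 132.6.)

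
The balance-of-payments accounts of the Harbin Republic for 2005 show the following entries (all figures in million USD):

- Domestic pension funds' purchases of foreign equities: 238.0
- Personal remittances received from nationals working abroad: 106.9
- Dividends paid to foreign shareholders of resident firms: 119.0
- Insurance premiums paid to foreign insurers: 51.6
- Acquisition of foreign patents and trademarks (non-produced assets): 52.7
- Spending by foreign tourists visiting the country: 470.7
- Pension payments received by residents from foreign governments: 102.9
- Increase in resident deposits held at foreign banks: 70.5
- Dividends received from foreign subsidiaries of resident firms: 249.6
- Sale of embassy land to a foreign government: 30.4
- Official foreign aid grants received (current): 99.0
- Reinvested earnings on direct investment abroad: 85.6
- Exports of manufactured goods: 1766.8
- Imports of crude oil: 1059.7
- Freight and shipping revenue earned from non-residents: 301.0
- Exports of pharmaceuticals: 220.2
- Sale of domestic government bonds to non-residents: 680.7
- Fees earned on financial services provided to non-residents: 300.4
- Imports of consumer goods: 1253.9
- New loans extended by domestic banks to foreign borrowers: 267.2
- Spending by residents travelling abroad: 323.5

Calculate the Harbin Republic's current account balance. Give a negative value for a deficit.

Goods: 1766.8 - 1059.7 + 220.2 - 1253.9 = -326.6
Services: 301.0 - 51.6 + 470.7 + 300.4 - 323.5 = 697.0
Primary income: 249.6 + 85.6 - 119.0 = 216.2
Secondary income: 99.0 + 106.9 + 102.9 = 308.8
Current account = (-326.6) + 697.0 + 216.2 + 308.8 = 895.4
(Excluded from the current account — financial account: domestic pension funds' purchases of foreign equities 238.0, increase in resident deposits held at foreign banks 70.5, sale of domestic government bonds to non-residents 680.7, new loans extended by domestic banks to foreign borrowers 267.2; capital account: acquisition of foreign patents and trademarks (non-produced assets) 52.7, sale of embassy land to a foreign government 30.4.)

895.4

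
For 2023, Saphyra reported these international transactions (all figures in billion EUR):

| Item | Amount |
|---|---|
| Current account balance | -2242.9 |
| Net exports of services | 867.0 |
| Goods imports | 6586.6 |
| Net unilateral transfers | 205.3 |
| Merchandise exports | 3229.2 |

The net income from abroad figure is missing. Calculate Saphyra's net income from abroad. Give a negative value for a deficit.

Current account = goods balance + services balance + net primary income + net secondary income
Sum of the known components = -2285.1
Net income from abroad = CA - (known components) = -2242.9 - (-2285.1) = 42.2

42.2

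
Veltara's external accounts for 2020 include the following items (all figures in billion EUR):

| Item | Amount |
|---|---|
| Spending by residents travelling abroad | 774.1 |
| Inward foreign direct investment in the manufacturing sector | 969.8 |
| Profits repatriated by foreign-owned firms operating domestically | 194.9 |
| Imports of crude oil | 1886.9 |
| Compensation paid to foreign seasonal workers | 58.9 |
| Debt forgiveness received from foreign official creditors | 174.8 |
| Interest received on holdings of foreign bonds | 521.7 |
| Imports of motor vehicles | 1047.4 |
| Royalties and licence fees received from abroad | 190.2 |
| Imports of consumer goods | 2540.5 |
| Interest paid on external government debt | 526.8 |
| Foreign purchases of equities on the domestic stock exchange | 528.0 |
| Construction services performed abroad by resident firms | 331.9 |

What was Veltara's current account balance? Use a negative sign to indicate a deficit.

-5985.7

Goods: -1886.9 - 2540.5 - 1047.4 = -5474.8
Services: -774.1 + 190.2 + 331.9 = -252.0
Primary income: -58.9 - 194.9 - 526.8 + 521.7 = -258.9
Current account = (-5474.8) + (-252.0) + (-258.9) = -5985.7
(Excluded from the current account — financial account: inward foreign direct investment in the manufacturing sector 969.8, foreign purchases of equities on the domestic stock exchange 528.0; capital account: debt forgiveness received from foreign official creditors 174.8.)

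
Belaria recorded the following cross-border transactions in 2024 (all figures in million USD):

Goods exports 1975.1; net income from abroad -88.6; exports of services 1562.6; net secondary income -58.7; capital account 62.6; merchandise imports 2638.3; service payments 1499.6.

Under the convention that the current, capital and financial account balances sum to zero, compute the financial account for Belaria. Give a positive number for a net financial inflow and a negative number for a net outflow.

Goods balance = 1975.1 - 2638.3 = -663.2
Services balance = 1562.6 - 1499.6 = 63.0
Trade balance (goods + services) = -663.2 + 63.0 = -600.2
Net primary income = -88.6
Net secondary income = -58.7
Current account = -600.2 + (-88.6) + (-58.7) = -747.5
Financial account = -(-747.5 + 62.6) = 684.9

684.9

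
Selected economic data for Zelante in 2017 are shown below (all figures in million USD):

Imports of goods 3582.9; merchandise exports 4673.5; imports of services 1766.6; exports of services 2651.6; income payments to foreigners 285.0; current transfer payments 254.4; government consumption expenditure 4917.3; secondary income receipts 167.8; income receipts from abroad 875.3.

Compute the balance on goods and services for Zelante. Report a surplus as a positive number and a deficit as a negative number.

Goods balance = 4673.5 - 3582.9 = 1090.6
Services balance = 2651.6 - 1766.6 = 885.0
Trade balance (goods + services) = 1090.6 + 885.0 = 1975.6

1975.6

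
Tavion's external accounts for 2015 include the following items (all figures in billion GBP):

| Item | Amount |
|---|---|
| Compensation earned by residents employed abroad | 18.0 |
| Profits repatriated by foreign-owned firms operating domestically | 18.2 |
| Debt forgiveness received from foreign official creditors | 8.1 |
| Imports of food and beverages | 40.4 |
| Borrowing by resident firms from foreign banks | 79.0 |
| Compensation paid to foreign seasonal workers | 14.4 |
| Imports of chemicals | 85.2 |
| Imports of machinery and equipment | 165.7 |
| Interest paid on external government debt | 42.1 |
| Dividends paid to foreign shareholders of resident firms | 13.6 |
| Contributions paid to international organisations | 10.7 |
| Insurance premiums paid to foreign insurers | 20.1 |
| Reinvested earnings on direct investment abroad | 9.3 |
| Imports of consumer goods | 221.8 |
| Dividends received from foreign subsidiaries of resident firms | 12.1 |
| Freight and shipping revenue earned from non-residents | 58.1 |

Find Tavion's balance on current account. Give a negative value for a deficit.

Goods: -40.4 - 85.2 - 221.8 - 165.7 = -513.1
Services: 58.1 - 20.1 = 38.0
Primary income: 12.1 - 14.4 + 9.3 - 18.2 - 13.6 + 18.0 - 42.1 = -48.9
Secondary income: -10.7
Current account = (-513.1) + 38.0 + (-48.9) + (-10.7) = -534.7
(Excluded from the current account — capital account: debt forgiveness received from foreign official creditors 8.1; financial account: borrowing by resident firms from foreign banks 79.0.)

-534.7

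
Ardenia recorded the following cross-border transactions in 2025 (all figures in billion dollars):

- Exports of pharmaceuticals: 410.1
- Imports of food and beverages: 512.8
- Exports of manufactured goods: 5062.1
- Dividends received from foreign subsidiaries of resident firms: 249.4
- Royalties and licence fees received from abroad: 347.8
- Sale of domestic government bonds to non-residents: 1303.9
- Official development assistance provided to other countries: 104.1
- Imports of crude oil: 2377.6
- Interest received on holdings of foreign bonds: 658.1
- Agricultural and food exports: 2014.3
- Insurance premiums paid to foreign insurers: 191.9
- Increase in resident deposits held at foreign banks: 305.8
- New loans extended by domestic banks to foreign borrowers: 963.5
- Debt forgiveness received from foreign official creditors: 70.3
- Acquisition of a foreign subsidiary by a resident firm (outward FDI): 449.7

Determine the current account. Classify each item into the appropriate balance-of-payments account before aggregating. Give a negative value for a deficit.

Goods: 410.1 + 2014.3 + 5062.1 - 2377.6 - 512.8 = 4596.1
Services: -191.9 + 347.8 = 155.9
Primary income: 249.4 + 658.1 = 907.5
Secondary income: -104.1
Current account = 4596.1 + 155.9 + 907.5 + (-104.1) = 5555.4
(Excluded from the current account — financial account: sale of domestic government bonds to non-residents 1303.9, increase in resident deposits held at foreign banks 305.8, new loans extended by domestic banks to foreign borrowers 963.5, acquisition of a foreign subsidiary by a resident firm (outward FDI) 449.7; capital account: debt forgiveness received from foreign official creditors 70.3.)

5555.4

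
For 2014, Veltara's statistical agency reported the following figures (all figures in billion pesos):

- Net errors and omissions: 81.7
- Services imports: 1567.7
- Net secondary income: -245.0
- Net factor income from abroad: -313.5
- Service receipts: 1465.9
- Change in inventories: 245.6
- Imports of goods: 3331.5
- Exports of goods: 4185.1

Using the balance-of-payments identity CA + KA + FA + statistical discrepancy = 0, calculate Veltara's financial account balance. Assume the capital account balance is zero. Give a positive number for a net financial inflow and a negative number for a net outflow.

Goods balance = 4185.1 - 3331.5 = 853.6
Services balance = 1465.9 - 1567.7 = -101.8
Trade balance (goods + services) = 853.6 + (-101.8) = 751.8
Net primary income = -313.5
Net secondary income = -245.0
Current account = 751.8 + (-313.5) + (-245.0) = 193.3
Financial account = -(193.3 + 81.7) = -275.0

-275.0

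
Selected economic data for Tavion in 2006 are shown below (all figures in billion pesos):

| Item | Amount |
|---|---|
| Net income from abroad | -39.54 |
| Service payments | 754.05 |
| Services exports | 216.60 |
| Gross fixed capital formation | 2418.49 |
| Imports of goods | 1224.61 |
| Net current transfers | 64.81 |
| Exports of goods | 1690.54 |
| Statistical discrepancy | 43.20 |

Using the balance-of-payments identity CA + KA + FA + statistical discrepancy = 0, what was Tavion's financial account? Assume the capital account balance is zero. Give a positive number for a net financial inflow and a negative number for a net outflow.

3.05

Goods balance = 1690.54 - 1224.61 = 465.93
Services balance = 216.60 - 754.05 = -537.45
Trade balance (goods + services) = 465.93 + (-537.45) = -71.52
Net primary income = -39.54
Net secondary income = 64.81
Current account = -71.52 + (-39.54) + 64.81 = -46.25
Financial account = -(-46.25 + 43.20) = 3.05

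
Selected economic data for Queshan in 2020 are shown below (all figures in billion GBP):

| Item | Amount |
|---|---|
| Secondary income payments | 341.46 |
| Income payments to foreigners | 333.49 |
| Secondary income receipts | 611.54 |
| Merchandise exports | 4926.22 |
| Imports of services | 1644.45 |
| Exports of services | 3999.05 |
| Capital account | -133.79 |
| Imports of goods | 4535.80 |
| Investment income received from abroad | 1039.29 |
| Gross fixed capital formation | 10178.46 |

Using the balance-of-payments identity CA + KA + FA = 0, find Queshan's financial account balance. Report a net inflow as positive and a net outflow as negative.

-3587.11

Goods balance = 4926.22 - 4535.80 = 390.42
Services balance = 3999.05 - 1644.45 = 2354.60
Trade balance (goods + services) = 390.42 + 2354.60 = 2745.02
Net primary income = 1039.29 - 333.49 = 705.80
Net secondary income = 611.54 - 341.46 = 270.08
Current account = 2745.02 + 705.80 + 270.08 = 3720.90
Financial account = -(3720.90 + (-133.79)) = -3587.11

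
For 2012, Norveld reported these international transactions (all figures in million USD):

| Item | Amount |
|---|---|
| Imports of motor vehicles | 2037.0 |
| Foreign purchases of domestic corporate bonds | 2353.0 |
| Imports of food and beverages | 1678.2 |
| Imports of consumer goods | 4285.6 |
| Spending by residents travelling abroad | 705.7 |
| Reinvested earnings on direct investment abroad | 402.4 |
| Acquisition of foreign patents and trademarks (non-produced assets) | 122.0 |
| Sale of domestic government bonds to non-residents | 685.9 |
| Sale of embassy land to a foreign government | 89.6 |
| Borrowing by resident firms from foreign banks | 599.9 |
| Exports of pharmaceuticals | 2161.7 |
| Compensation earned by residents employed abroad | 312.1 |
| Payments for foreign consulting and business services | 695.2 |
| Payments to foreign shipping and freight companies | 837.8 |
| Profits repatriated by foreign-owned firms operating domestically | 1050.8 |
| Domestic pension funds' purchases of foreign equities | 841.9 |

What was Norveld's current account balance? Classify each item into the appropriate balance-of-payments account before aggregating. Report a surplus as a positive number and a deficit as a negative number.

Goods: 2161.7 - 4285.6 - 1678.2 - 2037.0 = -5839.1
Services: -695.2 - 837.8 - 705.7 = -2238.7
Primary income: 312.1 + 402.4 - 1050.8 = -336.3
Current account = (-5839.1) + (-2238.7) + (-336.3) = -8414.1
(Excluded from the current account — financial account: foreign purchases of domestic corporate bonds 2353.0, sale of domestic government bonds to non-residents 685.9, borrowing by resident firms from foreign banks 599.9, domestic pension funds' purchases of foreign equities 841.9; capital account: acquisition of foreign patents and trademarks (non-produced assets) 122.0, sale of embassy land to a foreign government 89.6.)

-8414.1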